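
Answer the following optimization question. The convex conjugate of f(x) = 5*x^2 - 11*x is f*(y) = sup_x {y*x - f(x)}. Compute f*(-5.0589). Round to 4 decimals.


f*(y) = sup_x {y*x - a*x^2 - b*x} = sup_x {(y-b)*x - a*x^2}
FOC: (y - b) - 2a*x = 0 => x* = (y - b)/(2a)
x* = (-5.0589 + 11)/(2*5) = 0.5941
f*(-5.0589) = (y-b)^2/(4a) = (-5.0589 + 11)^2/(4*5)
= 35.2967/20 = 1.7648


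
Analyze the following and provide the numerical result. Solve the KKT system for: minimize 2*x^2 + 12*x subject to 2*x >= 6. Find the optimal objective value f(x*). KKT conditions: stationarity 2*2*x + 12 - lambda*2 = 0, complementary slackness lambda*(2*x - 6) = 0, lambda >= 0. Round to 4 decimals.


Step 1: Try lambda = 0 (constraint inactive).
x_unc = -12/(2*2) = -3.0
Check: 2*-3.0 = -6.0 < 6 -- violated!
Step 2: Constraint must be active: 2*x = 6
x* = 6/2 = 3.0
lambda = (2*2*3.0 + 12)/2 = 12.0
Step 3: Compute optimal value.
f(x*) = 2*3.0^2 + 12*3.0 = 54.0


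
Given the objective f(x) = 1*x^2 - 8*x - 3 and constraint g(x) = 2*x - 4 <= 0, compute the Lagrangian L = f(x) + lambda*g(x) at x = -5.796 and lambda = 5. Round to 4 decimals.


Step 1: Evaluate f(x).
f(-5.796) = 1*(-5.796)^2 - 8*(-5.796) - 3 = 76.9616
Step 2: Evaluate g(x).
g(-5.796) = 2*-5.796 - 4 = -15.592
Step 3: Compute Lagrangian.
L = 76.9616 + 5*-15.592 = -0.9984


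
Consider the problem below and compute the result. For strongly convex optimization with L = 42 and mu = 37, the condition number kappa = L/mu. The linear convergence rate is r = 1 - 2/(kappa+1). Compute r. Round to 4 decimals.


Step 1: Compute the condition number.
kappa = L/mu = 42/37 = 1.1351
Step 2: Compute the convergence rate.
r = 1 - 2/(kappa + 1) = 1 - 2*mu/(L + mu) = (L - mu)/(L + mu) = 5/79 = 0.0633


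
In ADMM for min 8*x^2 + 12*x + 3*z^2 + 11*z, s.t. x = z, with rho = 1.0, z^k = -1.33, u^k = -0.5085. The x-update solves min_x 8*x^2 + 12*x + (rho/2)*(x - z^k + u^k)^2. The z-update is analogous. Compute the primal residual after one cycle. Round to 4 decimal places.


ADMM iteration with rho = 1.0, z^k = -1.33, u^k = -0.5085
Step 1: x-update.
Minimize 8*x^2 + 12*x + (1.0/2)*(x + 1.33 - 0.5085)^2
FOC: (2*8 + 1.0)*x = -12 + 1.0*(-1.33 + 0.5085)
x^{k+1} = -0.7542
Step 2: z-update.
Minimize 3*z^2 + 11*z + (1.0/2)*(-0.7542 - z - 0.5085)^2
FOC: (2*3 + 1.0)*z = -11 + 1.0*(-0.7542 - 0.5085)
z^{k+1} = -1.7518
Step 3: u-update.
u^{k+1} = -0.5085 - 0.7542 + 1.7518 = 0.4891
Step 4: Primal residual = |-0.7542 + 1.7518| = 0.9976


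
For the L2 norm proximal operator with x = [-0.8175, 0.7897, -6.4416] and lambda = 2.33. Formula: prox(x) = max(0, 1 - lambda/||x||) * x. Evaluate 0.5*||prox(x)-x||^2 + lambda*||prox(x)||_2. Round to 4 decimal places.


Step 1: Compute ||x||.
||x|| = 6.5411
Step 2: Compute scaling factor.
scale = max(0, 1 - 2.33/6.5411) = 0.6438
Step 3: prox(x) = [-0.5263, 0.5084, -4.147]
||prox(x)|| = 4.2111
Step 4: Proximal objective.
0.5*||prox-x||^2 = 2.7145
lambda*||prox|| = 9.8119
Total = 12.5263


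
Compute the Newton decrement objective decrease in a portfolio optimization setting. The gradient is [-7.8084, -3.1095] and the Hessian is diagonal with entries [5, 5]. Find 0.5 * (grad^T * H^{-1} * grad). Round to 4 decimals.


Step 1: H is diagonal, so H^(-1) * g = [-1.5617, -0.6219].
Step 2: g^T H^(-1) g = sum_i g_i^2 / H_ii
  = (-7.8084)^2/5 + (-3.1095)^2/5
  = 12.1942 + 1.9338 = 14.128
Step 3: Objective decrease = 0.5 * g^T H^(-1) g = 7.064


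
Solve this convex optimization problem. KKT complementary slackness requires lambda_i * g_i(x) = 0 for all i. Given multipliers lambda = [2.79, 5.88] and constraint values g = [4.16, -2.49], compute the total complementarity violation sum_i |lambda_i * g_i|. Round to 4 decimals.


KKT complementary slackness check:
lambda_1 * g_1 = 2.79 * 4.16 = 11.6064
lambda_2 * g_2 = 5.88 * -2.49 = -14.6412
Total violation = 11.6064 + 14.6412 = 26.2476


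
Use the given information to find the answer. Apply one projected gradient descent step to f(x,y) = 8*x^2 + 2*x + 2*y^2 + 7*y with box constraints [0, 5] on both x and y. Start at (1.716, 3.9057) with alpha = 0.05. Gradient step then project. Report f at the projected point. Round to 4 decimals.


Step 1: Compute gradient at (1.716, 3.9057).
grad_x = 2*8*1.716 + 2 = 29.456
grad_y = 2*2*3.9057 + 7 = 22.6228
Step 2: Gradient step.
x_raw = 1.716 - 0.05*29.456 = 0.2432
y_raw = 3.9057 - 0.05*22.6228 = 2.7746
Step 3: Project onto [0, 5].
x_proj = clip(0.2432) = 0.2432
y_proj = clip(2.7746) = 2.7746
Step 4: Evaluate f.
f(0.2432, 2.7746) = 35.7779


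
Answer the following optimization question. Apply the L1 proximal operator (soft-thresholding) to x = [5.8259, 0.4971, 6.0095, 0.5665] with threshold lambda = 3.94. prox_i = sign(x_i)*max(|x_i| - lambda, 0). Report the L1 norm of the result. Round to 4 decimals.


Soft-thresholding with lambda = 3.94:
prox(5.8259) = sign(5.8259)*max(|5.8259| - 3.94, 0) = 1.8859
prox(0.4971) = sign(0.4971)*max(|0.4971| - 3.94, 0) = 0.0
prox(6.0095) = sign(6.0095)*max(|6.0095| - 3.94, 0) = 2.0695
prox(0.5665) = sign(0.5665)*max(|0.5665| - 3.94, 0) = 0.0
prox(x) = [1.8859, 0.0, 2.0695, 0.0]
||prox(x)||_1 = 1.8859 + 0.0 + 2.0695 + 0.0 = 3.9554


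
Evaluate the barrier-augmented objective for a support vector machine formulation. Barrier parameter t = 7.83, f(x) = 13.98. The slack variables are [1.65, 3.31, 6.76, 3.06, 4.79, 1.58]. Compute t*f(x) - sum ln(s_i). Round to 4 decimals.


Step 1: Compute log-barrier.
ln values: [0.5008, 1.1969, 1.911, 1.1184, 1.5665, 0.4574]
phi = -(0.5008 + 1.1969 + 1.911 + 1.1184 + 1.5665 + 0.4574) = -6.7511
Step 2: Compute augmented objective.
t*f(x) = 7.83*13.98 = 109.4634
Total = 109.4634 - 6.7511 = 102.7123


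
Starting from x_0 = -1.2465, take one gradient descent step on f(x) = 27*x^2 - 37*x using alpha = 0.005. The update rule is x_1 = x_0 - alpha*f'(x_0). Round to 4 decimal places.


We compute the gradient at x_0 and apply the update.
f'(x) = 54*x - 37
f'(-1.2465) = 54*-1.2465 - 37 = -104.311
x_1 = -1.2465 - 0.005*-104.311 = -0.7249


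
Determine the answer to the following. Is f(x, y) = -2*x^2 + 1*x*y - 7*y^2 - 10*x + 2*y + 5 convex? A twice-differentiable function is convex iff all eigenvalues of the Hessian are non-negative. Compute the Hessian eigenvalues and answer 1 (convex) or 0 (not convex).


The Hessian of f(x,y) = -2*x^2 + 1*x*y - 7*y^2 - 10*x + 2*y + 5 is:
H = [[-4, 1], [1, -14]]
Trace = -4 - 14 = -18
Determinant = -4*-14 - (1)^2 = 55
Discriminant = (-18)^2 - 4*55 = 104.0
Eigenvalues: lambda_1 = -14.099, lambda_2 = -3.901
The function is not convex.

0


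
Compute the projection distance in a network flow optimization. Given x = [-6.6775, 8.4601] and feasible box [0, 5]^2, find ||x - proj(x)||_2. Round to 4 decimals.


Project each component onto [0, 5].
clip(-6.6775) = 0.0, clip(8.4601) = 5.0
Projection = [0.0, 5.0]
Squared diffs: [44.589, 11.9723]
Distance = sqrt(56.5613) = 7.5207


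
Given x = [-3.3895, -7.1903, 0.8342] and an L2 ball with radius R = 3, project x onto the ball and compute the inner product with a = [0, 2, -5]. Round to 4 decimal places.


Step 1: Compute ||x|| (intermediates to 6 decimals).
||x|| = sqrt((-3.3895)^2 + (-7.1903)^2 + 0.8342^2) = 7.99281
Step 2: Project.
Since ||x|| > R, scale = R/||x|| = 3/7.99281 = 0.375337, proj(x) = scale * x
proj(x) = [-1.272205, -2.698786, 0.313106]
Step 3: Dot product.
a^T * proj(x) = 0*(-1.272205) + 2*(-2.698786) - 5*0.313106 = -6.9631


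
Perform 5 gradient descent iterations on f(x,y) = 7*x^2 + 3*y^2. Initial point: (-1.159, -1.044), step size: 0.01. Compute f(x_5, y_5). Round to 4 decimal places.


Gradient descent on f(x,y) = 7*x^2 + 3*y^2.
Starting point: (-1.159, -1.044), alpha = 0.01
Step 1: grad_x = 2*7*-1.159 = -16.226, grad_y = 2*3*-1.044 = -6.264
  x_1 = -1.159 - 0.01*-16.226 = -0.9967
  y_1 = -1.044 - 0.01*-6.264 = -0.9814
Step 2: grad_x = 2*7*-0.9967 = -13.9544, grad_y = 2*3*-0.9814 = -5.8882
  x_2 = -0.9967 - 0.01*-13.9544 = -0.8572
  y_2 = -0.9814 - 0.01*-5.8882 = -0.9225
Step 3: grad_x = 2*7*-0.8572 = -12.0007, grad_y = 2*3*-0.9225 = -5.5349
  x_3 = -0.8572 - 0.01*-12.0007 = -0.7372
  y_3 = -0.9225 - 0.01*-5.5349 = -0.8671
Step 4: grad_x = 2*7*-0.7372 = -10.3206, grad_y = 2*3*-0.8671 = -5.2028
  x_4 = -0.7372 - 0.01*-10.3206 = -0.634
  y_4 = -0.8671 - 0.01*-5.2028 = -0.8151
Step 5: grad_x = 2*7*-0.634 = -8.8758, grad_y = 2*3*-0.8151 = -4.8906
  x_5 = -0.634 - 0.01*-8.8758 = -0.5452
  y_5 = -0.8151 - 0.01*-4.8906 = -0.7662
f(-0.5452, -0.7662) = 7*(-0.5452)^2 + 3*(-0.7662)^2 = 3.8421


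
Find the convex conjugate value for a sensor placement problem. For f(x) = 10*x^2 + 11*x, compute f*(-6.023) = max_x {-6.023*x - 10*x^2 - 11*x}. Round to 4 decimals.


f*(y) = sup_x {y*x - a*x^2 - b*x} = sup_x {(y-b)*x - a*x^2}
FOC: (y - b) - 2a*x = 0 => x* = (y - b)/(2a)
x* = (-6.023 - 11)/(2*10) = -0.8512
f*(-6.023) = (y-b)^2/(4a) = (-6.023 - 11)^2/(4*10)
= 289.7825/40 = 7.2446


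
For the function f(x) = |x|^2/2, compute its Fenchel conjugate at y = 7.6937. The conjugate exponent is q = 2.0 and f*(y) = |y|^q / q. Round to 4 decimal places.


The conjugate exponent q satisfies 1/p + 1/q = 1.
p = 2, so q = 2/(2 - 1) = 2.0
|y|^q = 7.6937^2.0 = 59.193
f*(7.6937) = 59.193 / 2.0 = 29.5965


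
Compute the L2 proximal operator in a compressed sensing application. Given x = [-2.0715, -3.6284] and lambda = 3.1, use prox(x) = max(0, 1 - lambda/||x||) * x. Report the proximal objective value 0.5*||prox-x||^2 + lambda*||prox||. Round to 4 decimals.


Step 1: Compute ||x||.
||x|| = 4.1781
Step 2: Compute scaling factor.
scale = max(0, 1 - 3.1/4.1781) = 0.258
Step 3: prox(x) = [-0.5345, -0.9362]
||prox(x)|| = 1.0781
Step 4: Proximal objective.
0.5*||prox-x||^2 = 4.805
lambda*||prox|| = 3.3421
Total = 8.1471


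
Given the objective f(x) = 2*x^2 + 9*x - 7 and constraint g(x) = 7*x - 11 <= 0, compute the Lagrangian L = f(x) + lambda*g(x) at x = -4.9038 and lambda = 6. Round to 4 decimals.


Step 1: Evaluate f(x).
f(-4.9038) = 2*(-4.9038)^2 + 9*(-4.9038) - 7 = -3.0397
Step 2: Evaluate g(x).
g(-4.9038) = 7*-4.9038 - 11 = -45.3266
Step 3: Compute Lagrangian.
L = -3.0397 + 6*-45.3266 = -274.9993


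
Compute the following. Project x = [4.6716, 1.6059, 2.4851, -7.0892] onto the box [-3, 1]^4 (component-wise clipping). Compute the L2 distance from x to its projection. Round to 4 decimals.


Project each component onto [-3, 1].
clip(4.6716) = 1.0, clip(1.6059) = 1.0, clip(2.4851) = 1.0, clip(-7.0892) = -3.0
Projection = [1.0, 1.0, 1.0, -3.0]
Squared diffs: [13.4806, 0.3671, 2.2055, 16.7216]
Distance = sqrt(32.7748) = 5.7249


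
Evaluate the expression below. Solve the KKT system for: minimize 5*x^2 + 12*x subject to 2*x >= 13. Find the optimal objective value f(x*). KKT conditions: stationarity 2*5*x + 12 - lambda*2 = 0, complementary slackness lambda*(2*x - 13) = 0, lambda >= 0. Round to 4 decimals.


Step 1: Try lambda = 0 (constraint inactive).
x_unc = -12/(2*5) = -1.2
Check: 2*-1.2 = -2.4 < 13 -- violated!
Step 2: Constraint must be active: 2*x = 13
x* = 13/2 = 6.5
lambda = (2*5*6.5 + 12)/2 = 38.5
Step 3: Compute optimal value.
f(x*) = 5*6.5^2 + 12*6.5 = 289.25


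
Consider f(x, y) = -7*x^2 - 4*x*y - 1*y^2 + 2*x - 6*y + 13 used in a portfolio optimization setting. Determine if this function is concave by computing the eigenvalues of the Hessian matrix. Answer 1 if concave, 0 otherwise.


The Hessian of f(x,y) = -7*x^2 - 4*x*y - 1*y^2 + 2*x - 6*y + 13 is:
H = [[-14, -4], [-4, -2]]
Trace = -14 - 2 = -16
Determinant = -14*-2 - (-4)^2 = 12
Discriminant = (-16)^2 - 4*12 = 208.0
Eigenvalues: lambda_1 = -15.2111, lambda_2 = -0.7889
The function is concave.

1


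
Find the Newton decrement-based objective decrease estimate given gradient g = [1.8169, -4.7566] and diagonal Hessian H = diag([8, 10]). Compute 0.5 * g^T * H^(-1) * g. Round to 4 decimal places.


Step 1: H is diagonal, so H^(-1) * g = [0.2271, -0.4757].
Step 2: g^T H^(-1) g = sum_i g_i^2 / H_ii
  = (1.8169)^2/8 + (-4.7566)^2/10
  = 0.4126 + 2.2625 = 2.6752
Step 3: Objective decrease = 0.5 * g^T H^(-1) g = 1.3376


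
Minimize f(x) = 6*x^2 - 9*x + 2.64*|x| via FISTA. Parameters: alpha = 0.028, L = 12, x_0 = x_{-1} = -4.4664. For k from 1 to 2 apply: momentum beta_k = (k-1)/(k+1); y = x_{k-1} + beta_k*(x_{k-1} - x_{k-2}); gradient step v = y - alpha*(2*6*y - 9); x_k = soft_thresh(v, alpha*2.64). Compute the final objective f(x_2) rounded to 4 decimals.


FISTA on f(x) = 6*x^2 - 9*x + 2.64*|x|
L = 12, alpha = 0.028
Iteration 1: beta = 0.0, y = -4.4664 + 0.0*(-4.4664 + 4.4664) = -4.4664
  grad(y) = -62.5968, v = y - alpha*grad = -2.7137
  prox(v) = soft_thresh(-2.7137, 0.0739) = -2.6398
Iteration 2: beta = 0.3333, y = -2.6398 + 0.3333*(-2.6398 + 4.4664) = -2.0309
  grad(y) = -33.3707, v = y - alpha*grad = -1.0965
  prox(v) = soft_thresh(-1.0965, 0.0739) = -1.0226
f(x_2) = 6*(-1.0226)^2 - 9*(-1.0226) + 2.64*|-1.0226| = 18.1772


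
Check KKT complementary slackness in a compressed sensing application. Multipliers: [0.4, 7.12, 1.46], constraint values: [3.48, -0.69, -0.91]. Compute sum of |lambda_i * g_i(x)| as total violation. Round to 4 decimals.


KKT complementary slackness check:
lambda_1 * g_1 = 0.4 * 3.48 = 1.392
lambda_2 * g_2 = 7.12 * -0.69 = -4.9128
lambda_3 * g_3 = 1.46 * -0.91 = -1.3286
Total violation = 1.392 + 4.9128 + 1.3286 = 7.6334


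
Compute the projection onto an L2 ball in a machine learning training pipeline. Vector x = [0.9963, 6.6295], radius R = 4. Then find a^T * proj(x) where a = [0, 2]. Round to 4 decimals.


Step 1: Compute ||x|| (intermediates to 6 decimals).
||x|| = sqrt(0.9963^2 + 6.6295^2) = 6.703945
Step 2: Project.
Since ||x|| > R, scale = R/||x|| = 4/6.703945 = 0.596664, proj(x) = scale * x
proj(x) = [0.594456, 3.955584]
Step 3: Dot product.
a^T * proj(x) = 0*0.594456 + 2*3.955584 = 7.9112


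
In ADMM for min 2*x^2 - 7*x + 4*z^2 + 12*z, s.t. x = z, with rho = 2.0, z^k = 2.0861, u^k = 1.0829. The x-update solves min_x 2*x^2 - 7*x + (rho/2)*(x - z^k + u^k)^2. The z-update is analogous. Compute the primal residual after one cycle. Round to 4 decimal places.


ADMM iteration with rho = 2.0, z^k = 2.0861, u^k = 1.0829
Step 1: x-update.
Minimize 2*x^2 - 7*x + (2.0/2)*(x - 2.0861 + 1.0829)^2
FOC: (2*2 + 2.0)*x = 7 + 2.0*(2.0861 - 1.0829)
x^{k+1} = 1.5011
Step 2: z-update.
Minimize 4*z^2 + 12*z + (2.0/2)*(1.5011 - z + 1.0829)^2
FOC: (2*4 + 2.0)*z = -12 + 2.0*(1.5011 + 1.0829)
z^{k+1} = -0.6832
Step 3: u-update.
u^{k+1} = 1.0829 + 1.5011 + 0.6832 = 3.2672
Step 4: Primal residual = |1.5011 + 0.6832| = 2.1843


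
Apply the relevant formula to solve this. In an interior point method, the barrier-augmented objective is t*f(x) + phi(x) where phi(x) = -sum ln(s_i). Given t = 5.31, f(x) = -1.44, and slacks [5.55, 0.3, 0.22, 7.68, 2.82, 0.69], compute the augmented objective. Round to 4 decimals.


Step 1: Compute log-barrier.
ln values: [1.7138, -1.204, -1.5141, 2.0386, 1.0367, -0.3711]
phi = -(1.7138 - 1.204 - 1.5141 + 2.0386 + 1.0367 - 0.3711) = -1.7
Step 2: Compute augmented objective.
t*f(x) = 5.31*-1.44 = -7.6464
Total = -7.6464 - 1.7 = -9.3464


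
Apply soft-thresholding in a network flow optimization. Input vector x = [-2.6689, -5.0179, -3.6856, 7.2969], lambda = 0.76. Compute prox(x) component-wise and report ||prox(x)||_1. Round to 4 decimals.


Soft-thresholding with lambda = 0.76:
prox(-2.6689) = sign(-2.6689)*max(|-2.6689| - 0.76, 0) = -1.9089
prox(-5.0179) = sign(-5.0179)*max(|-5.0179| - 0.76, 0) = -4.2579
prox(-3.6856) = sign(-3.6856)*max(|-3.6856| - 0.76, 0) = -2.9256
prox(7.2969) = sign(7.2969)*max(|7.2969| - 0.76, 0) = 6.5369
prox(x) = [-1.9089, -4.2579, -2.9256, 6.5369]
||prox(x)||_1 = 1.9089 + 4.2579 + 2.9256 + 6.5369 = 15.6293


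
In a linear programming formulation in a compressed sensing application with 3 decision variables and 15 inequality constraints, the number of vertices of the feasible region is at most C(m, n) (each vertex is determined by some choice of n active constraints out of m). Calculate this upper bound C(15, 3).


Each vertex corresponds to some choice of n active constraints out of m, so the number of vertices is at most C(m, n) = m! / (n!(m-n)!).
m = 15, n = 3
Numerator: 15 * 14 * 13
Denominator: 3! = 6
C(15, 3) = 455


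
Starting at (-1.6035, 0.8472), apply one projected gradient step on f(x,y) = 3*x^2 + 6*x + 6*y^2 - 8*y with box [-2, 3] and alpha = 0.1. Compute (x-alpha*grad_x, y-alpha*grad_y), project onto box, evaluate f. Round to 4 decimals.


Step 1: Compute gradient at (-1.6035, 0.8472).
grad_x = 2*3*-1.6035 + 6 = -3.621
grad_y = 2*6*0.8472 - 8 = 2.1664
Step 2: Gradient step.
x_raw = -1.6035 - 0.1*-3.621 = -1.2414
y_raw = 0.8472 - 0.1*2.1664 = 0.6306
Step 3: Project onto [-2, 3].
x_proj = clip(-1.2414) = -1.2414
y_proj = clip(0.6306) = 0.6306
Step 4: Evaluate f.
f(-1.2414, 0.6306) = -5.484


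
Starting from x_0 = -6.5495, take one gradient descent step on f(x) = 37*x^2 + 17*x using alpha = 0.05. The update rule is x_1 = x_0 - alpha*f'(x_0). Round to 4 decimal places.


We compute the gradient at x_0 and apply the update.
f'(x) = 74*x + 17
f'(-6.5495) = 74*-6.5495 + 17 = -467.663
x_1 = -6.5495 - 0.05*-467.663 = 16.8337


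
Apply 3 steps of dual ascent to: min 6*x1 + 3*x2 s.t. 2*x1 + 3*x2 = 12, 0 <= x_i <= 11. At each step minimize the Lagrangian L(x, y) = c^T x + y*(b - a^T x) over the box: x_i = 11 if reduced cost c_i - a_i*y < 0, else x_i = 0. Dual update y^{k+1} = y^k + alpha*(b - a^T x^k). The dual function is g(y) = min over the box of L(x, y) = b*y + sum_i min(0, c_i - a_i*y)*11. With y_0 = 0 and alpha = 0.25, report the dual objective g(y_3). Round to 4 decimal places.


Dual ascent for LP: min 6*x1 + 3*x2, 2*x1 + 3*x2 = 12, 0 <= x_i <= 11
Step 1: y^k = 0.0, reduced costs: (6.0, 3.0)
  x^k = (0.0, 0.0), subgradient = b - a^T x = 12.0
  y^{k+1} = 0.0 + 0.25*12.0 = 3.0
Step 2: y^k = 3.0, reduced costs: (0.0, -6.0)
  x^k = (0.0, 11.0), subgradient = b - a^T x = -21.0
  y^{k+1} = 3.0 + 0.25*-21.0 = -2.25
Step 3: y^k = -2.25, reduced costs: (10.5, 9.75)
  x^k = (0.0, 0.0), subgradient = b - a^T x = 12.0
  y^{k+1} = -2.25 + 0.25*12.0 = 0.75
Dual objective at y_3 = 0.75: reduced costs (4.5, 0.75), box minimizer x = (0.0, 0.0)
g(y_3) = b*y + (c1 - a1*y)*x1 + (c2 - a2*y)*x2 = 12*0.75 + 4.5*0.0 + 0.75*0.0 = 9.0 + 0.0 + 0.0 = 9.0


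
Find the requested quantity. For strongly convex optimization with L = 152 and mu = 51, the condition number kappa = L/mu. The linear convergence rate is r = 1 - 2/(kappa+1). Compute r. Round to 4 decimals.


Step 1: Compute the condition number.
kappa = L/mu = 152/51 = 2.9804
Step 2: Compute the convergence rate.
r = 1 - 2/(kappa + 1) = 1 - 2*mu/(L + mu) = (L - mu)/(L + mu) = 101/203 = 0.4975


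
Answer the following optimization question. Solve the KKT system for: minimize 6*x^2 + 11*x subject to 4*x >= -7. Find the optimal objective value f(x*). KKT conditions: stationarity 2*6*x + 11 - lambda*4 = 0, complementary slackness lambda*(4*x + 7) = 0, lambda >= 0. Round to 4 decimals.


Step 1: Try lambda = 0 (constraint inactive).
Stationarity: 2*6*x + 11 = 0
x* = -11/(2*6) = -11/12 = -0.9167 (rounded; the exact value -11/12 is used below)
Check constraint: 4*-0.9167 = -3.6668 >= -7 -- satisfied.
Step 2: Compute optimal value.
f(x*) = 6*(-11/12)^2 + 11*(-11/12) = -5.0417


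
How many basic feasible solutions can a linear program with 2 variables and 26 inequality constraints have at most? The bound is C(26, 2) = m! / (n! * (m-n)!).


Each vertex corresponds to some choice of n active constraints out of m, so the number of vertices is at most C(m, n) = m! / (n!(m-n)!).
m = 26, n = 2
Numerator: 26 * 25
Denominator: 2! = 2
C(26, 2) = 325


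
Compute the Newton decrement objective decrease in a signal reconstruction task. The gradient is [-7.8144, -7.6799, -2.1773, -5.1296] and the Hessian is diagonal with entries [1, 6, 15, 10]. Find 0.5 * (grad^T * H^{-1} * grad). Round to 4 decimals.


Step 1: H is diagonal, so H^(-1) * g = [-7.8144, -1.28, -0.1452, -0.513].
Step 2: g^T H^(-1) g = sum_i g_i^2 / H_ii
  = (-7.8144)^2/1 + (-7.6799)^2/6 + (-2.1773)^2/15 + (-5.1296)^2/10
  = 61.0648 + 9.8301 + 0.316 + 2.6313 = 73.8423
Step 3: Objective decrease = 0.5 * g^T H^(-1) g = 36.9212


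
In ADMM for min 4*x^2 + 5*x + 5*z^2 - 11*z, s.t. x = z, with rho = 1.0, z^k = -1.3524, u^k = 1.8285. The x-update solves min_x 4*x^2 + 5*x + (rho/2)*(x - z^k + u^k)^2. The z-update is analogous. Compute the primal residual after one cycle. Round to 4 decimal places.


ADMM iteration with rho = 1.0, z^k = -1.3524, u^k = 1.8285
Step 1: x-update.
Minimize 4*x^2 + 5*x + (1.0/2)*(x + 1.3524 + 1.8285)^2
FOC: (2*4 + 1.0)*x = -5 + 1.0*(-1.3524 - 1.8285)
x^{k+1} = -0.909
Step 2: z-update.
Minimize 5*z^2 - 11*z + (1.0/2)*(-0.909 - z + 1.8285)^2
FOC: (2*5 + 1.0)*z = 11 + 1.0*(-0.909 + 1.8285)
z^{k+1} = 1.0836
Step 3: u-update.
u^{k+1} = 1.8285 - 0.909 - 1.0836 = -0.1641
Step 4: Primal residual = |-0.909 - 1.0836| = 1.9926


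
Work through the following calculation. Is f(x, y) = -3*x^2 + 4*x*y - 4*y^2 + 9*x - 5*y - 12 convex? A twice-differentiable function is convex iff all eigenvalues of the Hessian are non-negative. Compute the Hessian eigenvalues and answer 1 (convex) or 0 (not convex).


The Hessian of f(x,y) = -3*x^2 + 4*x*y - 4*y^2 + 9*x - 5*y - 12 is:
H = [[-6, 4], [4, -8]]
Trace = -6 - 8 = -14
Determinant = -6*-8 - (4)^2 = 32
Discriminant = (-14)^2 - 4*32 = 68.0
Eigenvalues: lambda_1 = -11.1231, lambda_2 = -2.8769
The function is not convex.

0


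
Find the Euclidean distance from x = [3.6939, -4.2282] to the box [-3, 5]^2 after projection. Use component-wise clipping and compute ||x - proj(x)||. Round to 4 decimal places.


Project each component onto [-3, 5].
clip(3.6939) = 3.6939, clip(-4.2282) = -3.0
Projection = [3.6939, -3.0]
Squared diffs: [0.0, 1.5085]
Distance = sqrt(1.5085) = 1.2282


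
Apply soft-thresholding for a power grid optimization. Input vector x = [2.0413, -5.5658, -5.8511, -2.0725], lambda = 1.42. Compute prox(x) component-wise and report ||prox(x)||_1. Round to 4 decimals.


Soft-thresholding with lambda = 1.42:
prox(2.0413) = sign(2.0413)*max(|2.0413| - 1.42, 0) = 0.6213
prox(-5.5658) = sign(-5.5658)*max(|-5.5658| - 1.42, 0) = -4.1458
prox(-5.8511) = sign(-5.8511)*max(|-5.8511| - 1.42, 0) = -4.4311
prox(-2.0725) = sign(-2.0725)*max(|-2.0725| - 1.42, 0) = -0.6525
prox(x) = [0.6213, -4.1458, -4.4311, -0.6525]
||prox(x)||_1 = 0.6213 + 4.1458 + 4.4311 + 0.6525 = 9.8507


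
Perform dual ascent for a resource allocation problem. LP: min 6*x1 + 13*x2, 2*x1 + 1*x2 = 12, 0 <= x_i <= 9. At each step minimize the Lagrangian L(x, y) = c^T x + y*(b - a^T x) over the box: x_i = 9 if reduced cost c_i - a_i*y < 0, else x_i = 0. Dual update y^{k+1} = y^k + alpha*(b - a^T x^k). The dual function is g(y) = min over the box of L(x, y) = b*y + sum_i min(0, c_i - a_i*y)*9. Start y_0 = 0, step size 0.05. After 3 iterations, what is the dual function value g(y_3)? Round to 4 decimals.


Dual ascent for LP: min 6*x1 + 13*x2, 2*x1 + 1*x2 = 12, 0 <= x_i <= 9
Step 1: y^k = 0.0, reduced costs: (6.0, 13.0)
  x^k = (0.0, 0.0), subgradient = b - a^T x = 12.0
  y^{k+1} = 0.0 + 0.05*12.0 = 0.6
Step 2: y^k = 0.6, reduced costs: (4.8, 12.4)
  x^k = (0.0, 0.0), subgradient = b - a^T x = 12.0
  y^{k+1} = 0.6 + 0.05*12.0 = 1.2
Step 3: y^k = 1.2, reduced costs: (3.6, 11.8)
  x^k = (0.0, 0.0), subgradient = b - a^T x = 12.0
  y^{k+1} = 1.2 + 0.05*12.0 = 1.8
Dual objective at y_3 = 1.8: reduced costs (2.4, 11.2), box minimizer x = (0.0, 0.0)
g(y_3) = b*y + (c1 - a1*y)*x1 + (c2 - a2*y)*x2 = 12*1.8 + 2.4*0.0 + 11.2*0.0 = 21.6 + 0.0 + 0.0 = 21.6


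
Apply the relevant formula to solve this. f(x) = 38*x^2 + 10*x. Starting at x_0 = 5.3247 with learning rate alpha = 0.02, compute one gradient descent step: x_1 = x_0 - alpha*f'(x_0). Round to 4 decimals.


We compute the gradient at x_0 and apply the update.
f'(x) = 76*x + 10
f'(5.3247) = 76*5.3247 + 10 = 414.6772
x_1 = 5.3247 - 0.02*414.6772 = -2.9688


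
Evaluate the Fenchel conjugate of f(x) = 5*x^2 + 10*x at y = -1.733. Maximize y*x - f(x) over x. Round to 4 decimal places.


f*(y) = sup_x {y*x - a*x^2 - b*x} = sup_x {(y-b)*x - a*x^2}
FOC: (y - b) - 2a*x = 0 => x* = (y - b)/(2a)
x* = (-1.733 - 10)/(2*5) = -1.1733
f*(-1.733) = (y-b)^2/(4a) = (-1.733 - 10)^2/(4*5)
= 137.6633/20 = 6.8832


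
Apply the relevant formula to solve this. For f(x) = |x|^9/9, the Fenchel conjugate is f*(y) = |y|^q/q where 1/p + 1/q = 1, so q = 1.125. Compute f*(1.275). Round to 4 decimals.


The conjugate exponent q satisfies 1/p + 1/q = 1.
p = 9, so q = 9/(9 - 1) = 1.125
|y|^q = 1.275^1.125 = 1.3143
f*(1.275) = 1.3143 / 1.125 = 1.1683


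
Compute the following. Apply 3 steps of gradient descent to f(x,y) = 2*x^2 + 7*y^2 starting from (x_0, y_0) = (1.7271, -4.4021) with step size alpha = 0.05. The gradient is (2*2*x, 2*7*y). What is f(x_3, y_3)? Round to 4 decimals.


Gradient descent on f(x,y) = 2*x^2 + 7*y^2.
Starting point: (1.7271, -4.4021), alpha = 0.05
Step 1: grad_x = 2*2*1.7271 = 6.9084, grad_y = 2*7*-4.4021 = -61.6294
  x_1 = 1.7271 - 0.05*6.9084 = 1.3817
  y_1 = -4.4021 - 0.05*-61.6294 = -1.3206
Step 2: grad_x = 2*2*1.3817 = 5.5267, grad_y = 2*7*-1.3206 = -18.4888
  x_2 = 1.3817 - 0.05*5.5267 = 1.1053
  y_2 = -1.3206 - 0.05*-18.4888 = -0.3962
Step 3: grad_x = 2*2*1.1053 = 4.4214, grad_y = 2*7*-0.3962 = -5.5466
  x_3 = 1.1053 - 0.05*4.4214 = 0.8843
  y_3 = -0.3962 - 0.05*-5.5466 = -0.1189
f(0.8843, -0.1189) = 2*0.8843^2 + 7*(-0.1189)^2 = 1.6628


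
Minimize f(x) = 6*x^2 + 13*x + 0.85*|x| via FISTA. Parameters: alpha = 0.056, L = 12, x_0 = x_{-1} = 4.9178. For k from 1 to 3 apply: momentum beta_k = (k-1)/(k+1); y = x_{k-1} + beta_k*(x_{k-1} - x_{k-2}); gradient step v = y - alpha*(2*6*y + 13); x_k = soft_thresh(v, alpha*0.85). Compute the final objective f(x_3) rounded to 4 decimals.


FISTA on f(x) = 6*x^2 + 13*x + 0.85*|x|
L = 12, alpha = 0.056
Iteration 1: beta = 0.0, y = 4.9178 + 0.0*(4.9178 - 4.9178) = 4.9178
  grad(y) = 72.0136, v = y - alpha*grad = 0.885
  prox(v) = soft_thresh(0.885, 0.0476) = 0.8374
Iteration 2: beta = 0.3333, y = 0.8374 + 0.3333*(0.8374 - 4.9178) = -0.5227
  grad(y) = 6.7278, v = y - alpha*grad = -0.8994
  prox(v) = soft_thresh(-0.8994, 0.0476) = -0.8518
Iteration 3: beta = 0.5, y = -0.8518 + 0.5*(-0.8518 - 0.8374) = -1.6965
  grad(y) = -7.3577, v = y - alpha*grad = -1.2844
  prox(v) = soft_thresh(-1.2844, 0.0476) = -1.2368
f(x_3) = 6*(-1.2368)^2 + 13*(-1.2368) + 0.85*|-1.2368| = -5.849


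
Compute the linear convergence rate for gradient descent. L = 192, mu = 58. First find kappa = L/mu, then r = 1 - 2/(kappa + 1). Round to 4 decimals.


Step 1: Compute the condition number.
kappa = L/mu = 192/58 = 3.3103
Step 2: Compute the convergence rate.
r = 1 - 2/(kappa + 1) = 1 - 2*mu/(L + mu) = (L - mu)/(L + mu) = 134/250 = 0.536


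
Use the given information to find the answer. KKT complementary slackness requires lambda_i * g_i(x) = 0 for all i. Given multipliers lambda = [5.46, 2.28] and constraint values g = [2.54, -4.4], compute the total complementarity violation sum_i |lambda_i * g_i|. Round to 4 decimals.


KKT complementary slackness check:
lambda_1 * g_1 = 5.46 * 2.54 = 13.8684
lambda_2 * g_2 = 2.28 * -4.4 = -10.032
Total violation = 13.8684 + 10.032 = 23.9004


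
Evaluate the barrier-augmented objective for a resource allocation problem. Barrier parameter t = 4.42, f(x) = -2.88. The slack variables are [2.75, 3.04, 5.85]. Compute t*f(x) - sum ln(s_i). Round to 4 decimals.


Step 1: Compute log-barrier.
ln values: [1.0116, 1.1119, 1.7664]
phi = -(1.0116 + 1.1119 + 1.7664) = -3.8899
Step 2: Compute augmented objective.
t*f(x) = 4.42*-2.88 = -12.7296
Total = -12.7296 - 3.8899 = -16.6195


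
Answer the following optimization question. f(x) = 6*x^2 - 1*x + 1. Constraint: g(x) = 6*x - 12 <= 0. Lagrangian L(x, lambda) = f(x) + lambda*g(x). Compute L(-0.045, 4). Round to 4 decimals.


Step 1: Evaluate f(x).
f(-0.045) = 6*(-0.045)^2 - 1*(-0.045) + 1 = 1.0572
Step 2: Evaluate g(x).
g(-0.045) = 6*-0.045 - 12 = -12.27
Step 3: Compute Lagrangian.
L = 1.0572 + 4*-12.27 = -48.0229


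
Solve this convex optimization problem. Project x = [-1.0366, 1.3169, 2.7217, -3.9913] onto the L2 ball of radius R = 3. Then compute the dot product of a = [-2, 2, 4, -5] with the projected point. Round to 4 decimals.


Step 1: Compute ||x|| (intermediates to 6 decimals).
||x|| = sqrt((-1.0366)^2 + 1.3169^2 + 2.7217^2 + (-3.9913)^2) = 5.113403
Step 2: Project.
Since ||x|| > R, scale = R/||x|| = 3/5.113403 = 0.586693, proj(x) = scale * x
proj(x) = [-0.608166, 0.772616, 1.596802, -2.341668]
Step 3: Dot product.
a^T * proj(x) = -2*(-0.608166) + 2*0.772616 + 4*1.596802 - 5*(-2.341668) = 20.8571


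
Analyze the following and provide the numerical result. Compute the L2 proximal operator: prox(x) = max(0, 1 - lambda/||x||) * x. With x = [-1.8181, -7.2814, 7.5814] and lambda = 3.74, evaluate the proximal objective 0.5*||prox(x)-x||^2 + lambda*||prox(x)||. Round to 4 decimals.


Step 1: Compute ||x||.
||x|| = 10.6678
Step 2: Compute scaling factor.
scale = max(0, 1 - 3.74/10.6678) = 0.6494
Step 3: prox(x) = [-1.1807, -4.7286, 4.9235]
||prox(x)|| = 6.9278
Step 4: Proximal objective.
0.5*||prox-x||^2 = 6.9938
lambda*||prox|| = 25.91
Total = 32.9038


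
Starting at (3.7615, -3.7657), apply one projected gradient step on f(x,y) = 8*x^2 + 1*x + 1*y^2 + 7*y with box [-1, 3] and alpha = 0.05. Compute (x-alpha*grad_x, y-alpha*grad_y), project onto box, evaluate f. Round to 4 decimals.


Step 1: Compute gradient at (3.7615, -3.7657).
grad_x = 2*8*3.7615 + 1 = 61.184
grad_y = 2*1*-3.7657 + 7 = -0.5314
Step 2: Gradient step.
x_raw = 3.7615 - 0.05*61.184 = 0.7023
y_raw = -3.7657 - 0.05*-0.5314 = -3.7391
Step 3: Project onto [-1, 3].
x_proj = clip(0.7023) = 0.7023
y_proj = clip(-3.7391) = -1.0
Step 4: Evaluate f.
f(0.7023, -1.0) = -1.3519


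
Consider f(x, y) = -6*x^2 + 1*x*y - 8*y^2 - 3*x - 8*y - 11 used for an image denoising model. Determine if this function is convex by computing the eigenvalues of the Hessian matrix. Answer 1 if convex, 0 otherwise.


The Hessian of f(x,y) = -6*x^2 + 1*x*y - 8*y^2 - 3*x - 8*y - 11 is:
H = [[-12, 1], [1, -16]]
Trace = -12 - 16 = -28
Determinant = -12*-16 - (1)^2 = 191
Discriminant = (-28)^2 - 4*191 = 20.0
Eigenvalues: lambda_1 = -16.2361, lambda_2 = -11.7639
The function is not convex.

0


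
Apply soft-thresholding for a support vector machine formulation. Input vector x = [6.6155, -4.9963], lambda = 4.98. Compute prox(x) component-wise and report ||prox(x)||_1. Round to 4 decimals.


Soft-thresholding with lambda = 4.98:
prox(6.6155) = sign(6.6155)*max(|6.6155| - 4.98, 0) = 1.6355
prox(-4.9963) = sign(-4.9963)*max(|-4.9963| - 4.98, 0) = -0.0163
prox(x) = [1.6355, -0.0163]
||prox(x)||_1 = 1.6355 + 0.0163 = 1.6518


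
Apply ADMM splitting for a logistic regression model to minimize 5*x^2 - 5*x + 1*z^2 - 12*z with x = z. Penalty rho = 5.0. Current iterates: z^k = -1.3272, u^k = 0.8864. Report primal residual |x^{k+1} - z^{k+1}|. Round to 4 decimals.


ADMM iteration with rho = 5.0, z^k = -1.3272, u^k = 0.8864
Step 1: x-update.
Minimize 5*x^2 - 5*x + (5.0/2)*(x + 1.3272 + 0.8864)^2
FOC: (2*5 + 5.0)*x = 5 + 5.0*(-1.3272 - 0.8864)
x^{k+1} = -0.4045
Step 2: z-update.
Minimize 1*z^2 - 12*z + (5.0/2)*(-0.4045 - z + 0.8864)^2
FOC: (2*1 + 5.0)*z = 12 + 5.0*(-0.4045 + 0.8864)
z^{k+1} = 2.0585
Step 3: u-update.
u^{k+1} = 0.8864 - 0.4045 - 2.0585 = -1.5766
Step 4: Primal residual = |-0.4045 - 2.0585| = 2.463


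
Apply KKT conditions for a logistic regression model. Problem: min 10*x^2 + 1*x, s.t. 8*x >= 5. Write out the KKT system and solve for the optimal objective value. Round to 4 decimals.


Step 1: Try lambda = 0 (constraint inactive).
x_unc = -1/(2*10) = -0.05
Check: 8*-0.05 = -0.4 < 5 -- violated!
Step 2: Constraint must be active: 8*x = 5
x* = 5/8 = 0.625
lambda = (2*10*0.625 + 1)/8 = 1.6875
Step 3: Compute optimal value.
f(x*) = 10*0.625^2 + 1*0.625 = 4.5313


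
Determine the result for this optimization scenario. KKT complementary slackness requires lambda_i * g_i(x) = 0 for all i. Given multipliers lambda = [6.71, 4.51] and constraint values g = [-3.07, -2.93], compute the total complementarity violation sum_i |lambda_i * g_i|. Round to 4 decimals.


KKT complementary slackness check:
lambda_1 * g_1 = 6.71 * -3.07 = -20.5997
lambda_2 * g_2 = 4.51 * -2.93 = -13.2143
Total violation = 20.5997 + 13.2143 = 33.814


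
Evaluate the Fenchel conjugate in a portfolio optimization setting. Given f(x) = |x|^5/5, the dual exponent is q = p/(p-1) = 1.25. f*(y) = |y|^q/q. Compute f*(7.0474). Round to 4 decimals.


The conjugate exponent q satisfies 1/p + 1/q = 1.
p = 5, so q = 5/(5 - 1) = 1.25
|y|^q = 7.0474^1.25 = 11.4825
f*(7.0474) = 11.4825 / 1.25 = 9.186


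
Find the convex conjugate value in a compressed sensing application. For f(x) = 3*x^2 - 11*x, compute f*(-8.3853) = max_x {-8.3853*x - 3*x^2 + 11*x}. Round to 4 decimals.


f*(y) = sup_x {y*x - a*x^2 - b*x} = sup_x {(y-b)*x - a*x^2}
FOC: (y - b) - 2a*x = 0 => x* = (y - b)/(2a)
x* = (-8.3853 + 11)/(2*3) = 0.4358
f*(-8.3853) = (y-b)^2/(4a) = (-8.3853 + 11)^2/(4*3)
= 6.8367/12 = 0.5697


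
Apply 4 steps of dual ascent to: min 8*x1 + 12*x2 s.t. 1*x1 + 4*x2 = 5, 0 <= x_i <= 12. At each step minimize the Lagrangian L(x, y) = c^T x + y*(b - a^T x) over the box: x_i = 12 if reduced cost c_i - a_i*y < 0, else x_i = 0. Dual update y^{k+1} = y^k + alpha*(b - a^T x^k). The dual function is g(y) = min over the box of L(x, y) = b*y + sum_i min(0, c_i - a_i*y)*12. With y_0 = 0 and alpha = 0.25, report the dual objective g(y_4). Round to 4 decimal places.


Dual ascent for LP: min 8*x1 + 12*x2, 1*x1 + 4*x2 = 5, 0 <= x_i <= 12
Step 1: y^k = 0.0, reduced costs: (8.0, 12.0)
  x^k = (0.0, 0.0), subgradient = b - a^T x = 5.0
  y^{k+1} = 0.0 + 0.25*5.0 = 1.25
Step 2: y^k = 1.25, reduced costs: (6.75, 7.0)
  x^k = (0.0, 0.0), subgradient = b - a^T x = 5.0
  y^{k+1} = 1.25 + 0.25*5.0 = 2.5
Step 3: y^k = 2.5, reduced costs: (5.5, 2.0)
  x^k = (0.0, 0.0), subgradient = b - a^T x = 5.0
  y^{k+1} = 2.5 + 0.25*5.0 = 3.75
Step 4: y^k = 3.75, reduced costs: (4.25, -3.0)
  x^k = (0.0, 12.0), subgradient = b - a^T x = -43.0
  y^{k+1} = 3.75 + 0.25*-43.0 = -7.0
Dual objective at y_4 = -7.0: reduced costs (15.0, 40.0), box minimizer x = (0.0, 0.0)
g(y_4) = b*y + (c1 - a1*y)*x1 + (c2 - a2*y)*x2 = 5*(-7.0) + 15.0*0.0 + 40.0*0.0 = -35.0 + 0.0 + 0.0 = -35.0


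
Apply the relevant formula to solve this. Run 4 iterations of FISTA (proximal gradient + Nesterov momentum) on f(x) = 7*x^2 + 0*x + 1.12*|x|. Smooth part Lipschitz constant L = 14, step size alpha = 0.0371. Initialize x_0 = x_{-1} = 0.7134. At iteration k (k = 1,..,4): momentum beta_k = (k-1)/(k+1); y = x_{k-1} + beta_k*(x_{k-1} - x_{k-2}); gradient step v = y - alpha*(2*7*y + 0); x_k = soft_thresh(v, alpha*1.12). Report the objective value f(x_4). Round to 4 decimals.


FISTA on f(x) = 7*x^2 + 0*x + 1.12*|x|
L = 14, alpha = 0.0371
Iteration 1: beta = 0.0, y = 0.7134 + 0.0*(0.7134 - 0.7134) = 0.7134
  grad(y) = 9.9876, v = y - alpha*grad = 0.3429
  prox(v) = soft_thresh(0.3429, 0.0416) = 0.3013
Iteration 2: beta = 0.3333, y = 0.3013 + 0.3333*(0.3013 - 0.7134) = 0.1639
  grad(y) = 2.2952, v = y - alpha*grad = 0.0788
  prox(v) = soft_thresh(0.0788, 0.0416) = 0.0372
Iteration 3: beta = 0.5, y = 0.0372 + 0.5*(0.0372 - 0.3013) = -0.0948
  grad(y) = -1.3271, v = y - alpha*grad = -0.0456
  prox(v) = soft_thresh(-0.0456, 0.0416) = -0.004
Iteration 4: beta = 0.6, y = -0.004 + 0.6*(-0.004 - 0.0372) = -0.0288
  grad(y) = -0.4026, v = y - alpha*grad = -0.0138
  prox(v) = soft_thresh(-0.0138, 0.0416) = 0.0
f(x_4) = 7*0.0^2 + 0*0.0 + 1.12*|0.0| = 0.0


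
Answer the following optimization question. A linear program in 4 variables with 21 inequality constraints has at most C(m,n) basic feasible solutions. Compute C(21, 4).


Each vertex corresponds to some choice of n active constraints out of m, so the number of vertices is at most C(m, n) = m! / (n!(m-n)!).
m = 21, n = 4
Numerator: 21 * 20 * 19 * 18
Denominator: 4! = 24
C(21, 4) = 5985


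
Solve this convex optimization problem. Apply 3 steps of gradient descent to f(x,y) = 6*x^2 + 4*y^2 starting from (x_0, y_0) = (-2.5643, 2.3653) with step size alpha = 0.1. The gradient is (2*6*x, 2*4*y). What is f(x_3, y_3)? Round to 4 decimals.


Gradient descent on f(x,y) = 6*x^2 + 4*y^2.
Starting point: (-2.5643, 2.3653), alpha = 0.1
Step 1: grad_x = 2*6*-2.5643 = -30.7716, grad_y = 2*4*2.3653 = 18.9224
  x_1 = -2.5643 - 0.1*-30.7716 = 0.5129
  y_1 = 2.3653 - 0.1*18.9224 = 0.4731
Step 2: grad_x = 2*6*0.5129 = 6.1543, grad_y = 2*4*0.4731 = 3.7845
  x_2 = 0.5129 - 0.1*6.1543 = -0.1026
  y_2 = 0.4731 - 0.1*3.7845 = 0.0946
Step 3: grad_x = 2*6*-0.1026 = -1.2309, grad_y = 2*4*0.0946 = 0.7569
  x_3 = -0.1026 - 0.1*-1.2309 = 0.0205
  y_3 = 0.0946 - 0.1*0.7569 = 0.0189
f(0.0205, 0.0189) = 6*0.0205^2 + 4*0.0189^2 = 0.004


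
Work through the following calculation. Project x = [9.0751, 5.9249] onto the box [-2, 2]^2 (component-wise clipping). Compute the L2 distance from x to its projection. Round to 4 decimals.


Project each component onto [-2, 2].
clip(9.0751) = 2.0, clip(5.9249) = 2.0
Projection = [2.0, 2.0]
Squared diffs: [50.057, 15.4048]
Distance = sqrt(65.4618) = 8.0909


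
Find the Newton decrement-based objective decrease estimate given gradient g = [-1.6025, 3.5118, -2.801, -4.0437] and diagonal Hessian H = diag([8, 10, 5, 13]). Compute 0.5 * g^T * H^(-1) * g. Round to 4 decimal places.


Step 1: H is diagonal, so H^(-1) * g = [-0.2003, 0.3512, -0.5602, -0.3111].
Step 2: g^T H^(-1) g = sum_i g_i^2 / H_ii
  = (-1.6025)^2/8 + (3.5118)^2/10 + (-2.801)^2/5 + (-4.0437)^2/13
  = 0.321 + 1.2333 + 1.5691 + 1.2578 = 4.3812
Step 3: Objective decrease = 0.5 * g^T H^(-1) g = 2.1906


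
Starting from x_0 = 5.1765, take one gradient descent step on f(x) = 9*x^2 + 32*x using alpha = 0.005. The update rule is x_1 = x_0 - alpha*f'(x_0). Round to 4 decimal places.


We compute the gradient at x_0 and apply the update.
f'(x) = 18*x + 32
f'(5.1765) = 18*5.1765 + 32 = 125.177
x_1 = 5.1765 - 0.005*125.177 = 4.5506


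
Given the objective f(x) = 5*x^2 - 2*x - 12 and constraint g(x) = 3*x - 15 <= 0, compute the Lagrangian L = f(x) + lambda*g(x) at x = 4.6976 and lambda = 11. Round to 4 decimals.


Step 1: Evaluate f(x).
f(4.6976) = 5*4.6976^2 - 2*4.6976 - 12 = 88.942
Step 2: Evaluate g(x).
g(4.6976) = 3*4.6976 - 15 = -0.9072
Step 3: Compute Lagrangian.
L = 88.942 + 11*-0.9072 = 78.9628


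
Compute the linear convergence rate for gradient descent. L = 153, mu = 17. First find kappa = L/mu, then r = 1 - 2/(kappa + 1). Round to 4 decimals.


Step 1: Compute the condition number.
kappa = L/mu = 153/17 = 9.0
Step 2: Compute the convergence rate.
r = 1 - 2/(kappa + 1) = 1 - 2*mu/(L + mu) = (L - mu)/(L + mu) = 136/170 = 0.8


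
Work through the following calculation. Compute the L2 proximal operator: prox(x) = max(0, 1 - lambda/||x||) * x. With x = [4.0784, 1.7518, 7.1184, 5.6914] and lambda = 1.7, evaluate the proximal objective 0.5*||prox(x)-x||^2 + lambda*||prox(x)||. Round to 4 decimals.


Step 1: Compute ||x||.
||x|| = 10.1373
Step 2: Compute scaling factor.
scale = max(0, 1 - 1.7/10.1373) = 0.8323
Step 3: prox(x) = [3.3945, 1.458, 5.9247, 4.737]
||prox(x)|| = 8.4373
Step 4: Proximal objective.
0.5*||prox-x||^2 = 1.445
lambda*||prox|| = 14.3434
Total = 15.7885


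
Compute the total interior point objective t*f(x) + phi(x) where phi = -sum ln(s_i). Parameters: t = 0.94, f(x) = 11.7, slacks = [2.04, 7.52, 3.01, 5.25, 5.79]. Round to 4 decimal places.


Step 1: Compute log-barrier.
ln values: [0.7129, 2.0176, 1.1019, 1.6582, 1.7561]
phi = -(0.7129 + 2.0176 + 1.1019 + 1.6582 + 1.7561) = -7.2468
Step 2: Compute augmented objective.
t*f(x) = 0.94*11.7 = 10.998
Total = 10.998 - 7.2468 = 3.7512


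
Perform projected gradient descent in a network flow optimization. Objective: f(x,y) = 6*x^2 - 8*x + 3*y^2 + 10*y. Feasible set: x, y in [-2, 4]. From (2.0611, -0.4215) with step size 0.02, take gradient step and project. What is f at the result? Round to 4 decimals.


Step 1: Compute gradient at (2.0611, -0.4215).
grad_x = 2*6*2.0611 - 8 = 16.7332
grad_y = 2*3*-0.4215 + 10 = 7.471
Step 2: Gradient step.
x_raw = 2.0611 - 0.02*16.7332 = 1.7264
y_raw = -0.4215 - 0.02*7.471 = -0.5709
Step 3: Project onto [-2, 4].
x_proj = clip(1.7264) = 1.7264
y_proj = clip(-0.5709) = -0.5709
Step 4: Evaluate f.
f(1.7264, -0.5709) = -0.6594
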